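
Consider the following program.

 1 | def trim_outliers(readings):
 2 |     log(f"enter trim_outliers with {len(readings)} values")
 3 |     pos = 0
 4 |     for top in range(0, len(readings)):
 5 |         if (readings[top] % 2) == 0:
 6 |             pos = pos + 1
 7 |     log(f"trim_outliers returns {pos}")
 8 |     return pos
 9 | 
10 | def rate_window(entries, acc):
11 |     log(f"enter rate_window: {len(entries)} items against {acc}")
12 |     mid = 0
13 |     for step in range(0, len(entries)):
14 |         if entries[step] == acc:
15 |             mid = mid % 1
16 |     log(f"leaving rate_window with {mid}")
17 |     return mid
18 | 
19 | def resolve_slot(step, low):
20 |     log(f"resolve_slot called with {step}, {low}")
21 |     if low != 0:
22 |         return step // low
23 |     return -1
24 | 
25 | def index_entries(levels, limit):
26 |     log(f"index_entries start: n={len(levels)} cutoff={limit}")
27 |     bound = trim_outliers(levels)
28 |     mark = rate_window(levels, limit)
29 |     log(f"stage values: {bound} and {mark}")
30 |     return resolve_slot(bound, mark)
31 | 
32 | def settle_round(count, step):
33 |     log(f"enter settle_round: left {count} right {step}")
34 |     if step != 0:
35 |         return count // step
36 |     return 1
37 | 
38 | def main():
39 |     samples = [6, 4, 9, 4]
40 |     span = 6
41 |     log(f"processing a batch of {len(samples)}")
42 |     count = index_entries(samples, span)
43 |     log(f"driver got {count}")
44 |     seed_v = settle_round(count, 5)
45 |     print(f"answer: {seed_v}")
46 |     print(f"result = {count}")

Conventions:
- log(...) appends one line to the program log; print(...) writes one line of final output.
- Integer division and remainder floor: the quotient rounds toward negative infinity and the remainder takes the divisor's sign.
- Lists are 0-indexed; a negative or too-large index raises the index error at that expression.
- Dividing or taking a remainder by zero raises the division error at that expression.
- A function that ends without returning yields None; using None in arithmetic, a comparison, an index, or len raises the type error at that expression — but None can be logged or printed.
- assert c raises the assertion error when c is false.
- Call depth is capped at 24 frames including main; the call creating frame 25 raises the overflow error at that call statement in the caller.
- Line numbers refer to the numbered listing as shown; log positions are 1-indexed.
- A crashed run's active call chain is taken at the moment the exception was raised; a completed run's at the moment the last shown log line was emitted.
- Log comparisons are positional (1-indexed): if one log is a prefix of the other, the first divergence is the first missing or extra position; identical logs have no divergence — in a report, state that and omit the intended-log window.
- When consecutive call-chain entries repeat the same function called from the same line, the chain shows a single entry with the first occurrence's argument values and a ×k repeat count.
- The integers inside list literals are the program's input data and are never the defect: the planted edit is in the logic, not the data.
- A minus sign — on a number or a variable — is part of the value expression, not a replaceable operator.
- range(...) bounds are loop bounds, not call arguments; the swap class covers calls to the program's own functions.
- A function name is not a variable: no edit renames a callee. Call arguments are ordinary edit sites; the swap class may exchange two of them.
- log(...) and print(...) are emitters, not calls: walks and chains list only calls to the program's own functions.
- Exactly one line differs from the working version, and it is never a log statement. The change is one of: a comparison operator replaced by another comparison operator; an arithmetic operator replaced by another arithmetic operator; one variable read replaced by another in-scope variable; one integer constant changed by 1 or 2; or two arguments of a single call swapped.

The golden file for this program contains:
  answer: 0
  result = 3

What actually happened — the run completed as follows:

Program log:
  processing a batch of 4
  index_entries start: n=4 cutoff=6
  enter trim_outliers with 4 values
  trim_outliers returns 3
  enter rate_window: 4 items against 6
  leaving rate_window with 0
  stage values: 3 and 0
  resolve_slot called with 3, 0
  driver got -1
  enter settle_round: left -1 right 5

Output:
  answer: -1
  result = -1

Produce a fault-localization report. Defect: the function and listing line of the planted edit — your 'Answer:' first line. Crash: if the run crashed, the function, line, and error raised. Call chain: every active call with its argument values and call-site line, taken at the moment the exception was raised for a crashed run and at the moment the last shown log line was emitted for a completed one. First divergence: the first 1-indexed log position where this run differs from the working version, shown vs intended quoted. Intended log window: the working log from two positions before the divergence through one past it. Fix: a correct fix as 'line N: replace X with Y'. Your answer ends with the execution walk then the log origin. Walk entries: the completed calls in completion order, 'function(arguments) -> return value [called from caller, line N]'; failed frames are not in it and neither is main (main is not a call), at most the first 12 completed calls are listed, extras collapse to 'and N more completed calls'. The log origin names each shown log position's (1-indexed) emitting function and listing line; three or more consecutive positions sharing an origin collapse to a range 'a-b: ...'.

Answer: the defect is in rate_window at line 15.
Key observation: The earliest visible damage is log position 6 — 'leaving rate_window with 0' rather than the intended 'leaving rate_window with 1'.
Call chain: main -> settle_round(-1, 5) (called at line 44).
First divergence: position 6; shown 'leaving rate_window with 0' vs intended 'leaving rate_window with 1'.
Intended log window:
  4: trim_outliers returns 3
  5: enter rate_window: 4 items against 6
  6: leaving rate_window with 1
  7: stage values: 3 and 1
Execution walk:
  trim_outliers([6, 4, 9, 4]) -> 3  [called from index_entries, line 27]
  rate_window([6, 4, 9, 4], 6) -> 0  [called from index_entries, line 28]
  resolve_slot(3, 0) -> -1  [called from index_entries, line 30]
  index_entries([6, 4, 9, 4], 6) -> -1  [called from main, line 42]
  settle_round(-1, 5) -> -1  [called from main, line 44]
Origin of each log line:
  1: emitted by main (line 41)
  2: emitted by index_entries (line 26)
  3: emitted by trim_outliers (line 2)
  4: emitted by trim_outliers (line 7)
  5: emitted by rate_window (line 11)
  6: emitted by rate_window (line 16)
  7: emitted by index_entries (line 29)
  8: emitted by resolve_slot (line 20)
  9: emitted by main (line 43)
  10: emitted by settle_round (line 33)
A correct fix: line 15: replace `%` with `+`.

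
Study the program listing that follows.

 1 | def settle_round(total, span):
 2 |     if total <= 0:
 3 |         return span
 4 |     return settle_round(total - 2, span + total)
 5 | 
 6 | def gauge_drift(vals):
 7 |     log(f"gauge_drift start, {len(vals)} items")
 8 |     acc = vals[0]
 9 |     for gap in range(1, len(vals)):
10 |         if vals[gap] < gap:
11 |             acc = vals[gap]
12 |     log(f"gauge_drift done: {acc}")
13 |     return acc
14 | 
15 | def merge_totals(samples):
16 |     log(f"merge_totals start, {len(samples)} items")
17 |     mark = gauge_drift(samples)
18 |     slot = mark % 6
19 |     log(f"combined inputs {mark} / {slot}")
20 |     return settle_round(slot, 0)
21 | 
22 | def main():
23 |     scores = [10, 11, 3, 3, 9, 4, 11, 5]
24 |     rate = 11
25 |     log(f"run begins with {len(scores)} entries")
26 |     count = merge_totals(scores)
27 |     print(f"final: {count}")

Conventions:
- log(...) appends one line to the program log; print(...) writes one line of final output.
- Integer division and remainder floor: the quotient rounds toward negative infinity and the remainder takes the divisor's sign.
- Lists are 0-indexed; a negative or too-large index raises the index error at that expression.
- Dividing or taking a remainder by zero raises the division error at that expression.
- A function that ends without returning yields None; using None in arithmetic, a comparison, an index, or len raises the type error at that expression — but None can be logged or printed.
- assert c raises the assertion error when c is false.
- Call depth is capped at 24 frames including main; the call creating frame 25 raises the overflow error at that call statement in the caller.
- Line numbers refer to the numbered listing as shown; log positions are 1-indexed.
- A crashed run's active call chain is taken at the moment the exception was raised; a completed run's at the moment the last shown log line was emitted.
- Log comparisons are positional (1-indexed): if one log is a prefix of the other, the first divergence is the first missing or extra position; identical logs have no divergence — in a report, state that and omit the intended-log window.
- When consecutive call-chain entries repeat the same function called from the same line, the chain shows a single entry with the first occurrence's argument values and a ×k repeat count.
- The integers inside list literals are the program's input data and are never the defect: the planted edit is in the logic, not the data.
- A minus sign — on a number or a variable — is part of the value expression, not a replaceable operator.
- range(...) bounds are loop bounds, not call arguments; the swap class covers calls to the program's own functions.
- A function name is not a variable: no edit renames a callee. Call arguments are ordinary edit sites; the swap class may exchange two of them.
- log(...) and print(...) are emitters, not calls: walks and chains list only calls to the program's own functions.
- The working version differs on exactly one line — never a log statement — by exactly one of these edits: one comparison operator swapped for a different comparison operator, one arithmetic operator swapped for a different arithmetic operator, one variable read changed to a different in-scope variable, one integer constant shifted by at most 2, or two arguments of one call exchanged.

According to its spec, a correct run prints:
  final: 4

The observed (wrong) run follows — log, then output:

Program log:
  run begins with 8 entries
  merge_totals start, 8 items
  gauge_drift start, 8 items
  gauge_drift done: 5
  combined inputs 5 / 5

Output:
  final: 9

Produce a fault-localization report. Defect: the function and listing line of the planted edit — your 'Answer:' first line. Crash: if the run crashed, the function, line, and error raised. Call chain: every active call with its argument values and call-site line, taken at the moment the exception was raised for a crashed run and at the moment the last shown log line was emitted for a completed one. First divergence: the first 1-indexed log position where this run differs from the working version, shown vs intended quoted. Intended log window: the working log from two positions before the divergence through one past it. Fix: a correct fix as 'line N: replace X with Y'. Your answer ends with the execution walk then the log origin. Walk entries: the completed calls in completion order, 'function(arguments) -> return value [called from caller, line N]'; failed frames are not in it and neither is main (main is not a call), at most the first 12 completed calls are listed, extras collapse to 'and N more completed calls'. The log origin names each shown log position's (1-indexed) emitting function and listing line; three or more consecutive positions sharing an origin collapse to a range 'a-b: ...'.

Answer: the defect is in gauge_drift at line 10.
The tell: At log position 4 the runs split — shown 'gauge_drift done: 5', but the working version logs 'gauge_drift done: 3'.
Call chain: main -> merge_totals([10, 11, 3, 3, 9, 4, 11, 5]) (called at line 26).
First divergence: position 4; shown 'gauge_drift done: 5' vs intended 'gauge_drift done: 3'.
Intended log window:
  2: merge_totals start, 8 items
  3: gauge_drift start, 8 items
  4: gauge_drift done: 3
  5: combined inputs 3 / 3
Execution walk:
  gauge_drift([10, 11, 3, 3, 9, 4, 11, 5]) -> 5  [called from merge_totals, line 17]
  settle_round(-1, 9) -> 9  [called from settle_round, line 4]
  settle_round(1, 8) -> 9  [called from settle_round, line 4]
  settle_round(3, 5) -> 9  [called from settle_round, line 4]
  settle_round(5, 0) -> 9  [called from merge_totals, line 20]
  merge_totals([10, 11, 3, 3, 9, 4, 11, 5]) -> 9  [called from main, line 26]
Log origin:
  1: from main, line 25
  2: from merge_totals, line 16
  3: from gauge_drift, line 7
  4: from gauge_drift, line 12
  5: from merge_totals, line 19
A correct fix: line 10: replace `vals[gap] < gap` with `vals[gap] < acc`.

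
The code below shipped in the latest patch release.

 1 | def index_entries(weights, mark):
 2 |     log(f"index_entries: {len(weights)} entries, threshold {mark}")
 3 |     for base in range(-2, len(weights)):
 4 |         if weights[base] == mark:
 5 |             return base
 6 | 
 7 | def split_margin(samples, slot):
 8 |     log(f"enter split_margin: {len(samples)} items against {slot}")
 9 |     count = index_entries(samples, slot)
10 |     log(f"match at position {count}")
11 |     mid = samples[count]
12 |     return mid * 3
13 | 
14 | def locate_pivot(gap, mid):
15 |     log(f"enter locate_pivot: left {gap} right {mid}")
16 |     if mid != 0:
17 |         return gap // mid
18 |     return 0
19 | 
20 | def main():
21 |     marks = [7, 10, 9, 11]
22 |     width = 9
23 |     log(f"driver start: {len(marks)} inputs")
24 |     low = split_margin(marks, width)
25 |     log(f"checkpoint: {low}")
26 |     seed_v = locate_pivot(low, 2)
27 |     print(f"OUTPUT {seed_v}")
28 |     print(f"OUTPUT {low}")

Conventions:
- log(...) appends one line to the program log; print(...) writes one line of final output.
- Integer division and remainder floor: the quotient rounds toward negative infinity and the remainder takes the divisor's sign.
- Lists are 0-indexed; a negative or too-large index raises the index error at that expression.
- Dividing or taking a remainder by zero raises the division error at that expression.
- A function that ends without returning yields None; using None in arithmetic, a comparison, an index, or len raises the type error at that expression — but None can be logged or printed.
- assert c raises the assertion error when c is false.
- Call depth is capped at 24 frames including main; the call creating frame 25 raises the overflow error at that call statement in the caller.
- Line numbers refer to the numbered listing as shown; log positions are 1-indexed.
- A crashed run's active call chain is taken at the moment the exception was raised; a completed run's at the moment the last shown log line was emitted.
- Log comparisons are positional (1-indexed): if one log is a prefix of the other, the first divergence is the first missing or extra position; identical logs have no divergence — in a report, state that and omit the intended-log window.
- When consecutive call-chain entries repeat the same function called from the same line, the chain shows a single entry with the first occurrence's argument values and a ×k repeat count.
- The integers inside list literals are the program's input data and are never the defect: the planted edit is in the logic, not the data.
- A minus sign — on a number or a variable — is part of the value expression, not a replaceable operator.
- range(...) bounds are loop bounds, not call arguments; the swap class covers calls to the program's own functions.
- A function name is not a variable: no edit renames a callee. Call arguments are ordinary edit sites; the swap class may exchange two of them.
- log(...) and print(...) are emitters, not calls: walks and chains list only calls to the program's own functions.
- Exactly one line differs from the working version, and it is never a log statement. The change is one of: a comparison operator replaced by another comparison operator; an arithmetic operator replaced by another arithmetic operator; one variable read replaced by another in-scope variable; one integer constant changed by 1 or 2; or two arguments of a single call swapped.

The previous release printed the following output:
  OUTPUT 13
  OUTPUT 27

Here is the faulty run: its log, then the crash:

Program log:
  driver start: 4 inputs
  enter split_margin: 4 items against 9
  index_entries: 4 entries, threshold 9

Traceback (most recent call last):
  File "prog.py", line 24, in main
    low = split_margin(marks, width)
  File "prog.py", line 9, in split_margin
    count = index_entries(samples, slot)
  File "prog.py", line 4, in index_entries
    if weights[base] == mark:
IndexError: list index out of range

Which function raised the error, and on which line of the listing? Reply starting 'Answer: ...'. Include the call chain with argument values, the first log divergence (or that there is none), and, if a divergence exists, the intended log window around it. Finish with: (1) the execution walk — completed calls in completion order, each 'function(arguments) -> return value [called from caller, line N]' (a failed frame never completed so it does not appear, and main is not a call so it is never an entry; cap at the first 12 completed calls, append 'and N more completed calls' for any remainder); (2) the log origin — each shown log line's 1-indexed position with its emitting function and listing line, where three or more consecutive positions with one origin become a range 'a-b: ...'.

Answer: the error was raised in index_entries, line 4.
The tell: After 3 matching log lines the faulty run goes silent, while the working version continues with 'match at position 2'.
Call chain: main -> split_margin([7, 10, 9, 11], 9) (called at line 24) -> index_entries([7, 10, 9, 11], 9) (called at line 9).
First divergence: position 4; the shown log stops at 3 lines while the working version next logs 'match at position 2'.
Intended log window:
  2: enter split_margin: 4 items against 9
  3: index_entries: 4 entries, threshold 9
  4: match at position 2
  5: checkpoint: 27
Execution walk:
  (no call completed)
Log line origins:
  1: logged in main at line 23
  2: logged in split_margin at line 8
  3: logged in index_entries at line 2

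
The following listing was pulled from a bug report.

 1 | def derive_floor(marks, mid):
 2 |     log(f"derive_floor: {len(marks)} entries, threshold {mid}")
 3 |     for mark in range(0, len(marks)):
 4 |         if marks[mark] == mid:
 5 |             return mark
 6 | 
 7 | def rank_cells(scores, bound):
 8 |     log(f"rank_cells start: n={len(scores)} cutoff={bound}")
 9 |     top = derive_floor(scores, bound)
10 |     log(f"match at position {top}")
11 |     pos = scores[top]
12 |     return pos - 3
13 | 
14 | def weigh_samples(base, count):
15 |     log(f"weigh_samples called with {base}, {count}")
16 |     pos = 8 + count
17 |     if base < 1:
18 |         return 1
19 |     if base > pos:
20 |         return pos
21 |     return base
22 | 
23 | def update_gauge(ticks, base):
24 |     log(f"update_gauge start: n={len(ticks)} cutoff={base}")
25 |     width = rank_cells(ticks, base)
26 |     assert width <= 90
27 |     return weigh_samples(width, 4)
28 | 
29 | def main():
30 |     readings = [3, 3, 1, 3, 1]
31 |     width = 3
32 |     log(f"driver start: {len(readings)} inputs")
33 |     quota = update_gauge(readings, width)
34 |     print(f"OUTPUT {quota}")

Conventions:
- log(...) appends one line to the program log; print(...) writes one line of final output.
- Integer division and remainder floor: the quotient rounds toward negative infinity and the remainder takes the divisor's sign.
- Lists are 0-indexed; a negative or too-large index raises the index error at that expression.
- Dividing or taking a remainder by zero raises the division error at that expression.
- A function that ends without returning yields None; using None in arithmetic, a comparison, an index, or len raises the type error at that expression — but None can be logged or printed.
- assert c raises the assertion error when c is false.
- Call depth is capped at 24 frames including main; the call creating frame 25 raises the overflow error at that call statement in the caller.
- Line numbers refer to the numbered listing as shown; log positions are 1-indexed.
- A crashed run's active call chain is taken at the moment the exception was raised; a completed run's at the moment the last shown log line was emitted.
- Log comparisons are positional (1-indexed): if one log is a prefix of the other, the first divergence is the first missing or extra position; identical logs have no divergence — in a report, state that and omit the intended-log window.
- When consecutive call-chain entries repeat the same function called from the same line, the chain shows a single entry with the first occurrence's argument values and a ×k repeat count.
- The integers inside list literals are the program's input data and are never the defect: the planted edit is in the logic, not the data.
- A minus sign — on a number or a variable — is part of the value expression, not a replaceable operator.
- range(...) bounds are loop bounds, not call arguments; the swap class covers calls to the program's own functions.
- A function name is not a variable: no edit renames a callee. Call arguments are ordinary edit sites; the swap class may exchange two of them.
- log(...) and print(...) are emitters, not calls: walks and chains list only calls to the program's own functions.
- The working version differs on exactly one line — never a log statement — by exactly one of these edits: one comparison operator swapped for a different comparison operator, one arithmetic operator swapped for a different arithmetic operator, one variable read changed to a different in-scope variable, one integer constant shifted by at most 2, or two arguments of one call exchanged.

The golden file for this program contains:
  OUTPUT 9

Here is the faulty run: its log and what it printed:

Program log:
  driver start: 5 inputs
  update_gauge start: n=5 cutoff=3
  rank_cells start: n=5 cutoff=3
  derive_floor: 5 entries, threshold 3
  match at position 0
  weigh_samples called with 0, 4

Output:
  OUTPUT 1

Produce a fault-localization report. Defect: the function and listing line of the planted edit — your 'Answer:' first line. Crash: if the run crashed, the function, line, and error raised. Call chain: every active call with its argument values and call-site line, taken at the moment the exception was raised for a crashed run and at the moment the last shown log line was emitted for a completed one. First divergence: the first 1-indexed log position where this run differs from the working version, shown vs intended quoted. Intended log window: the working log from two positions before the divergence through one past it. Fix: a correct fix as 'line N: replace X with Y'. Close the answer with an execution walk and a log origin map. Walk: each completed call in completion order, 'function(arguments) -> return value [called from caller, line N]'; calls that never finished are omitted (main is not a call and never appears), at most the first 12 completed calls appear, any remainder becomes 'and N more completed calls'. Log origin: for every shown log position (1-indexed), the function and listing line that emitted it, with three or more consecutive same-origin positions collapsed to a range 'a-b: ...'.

Answer: the defect is in rank_cells at line 12.
Key observation: Log line 6 is where behavior first shows: 'weigh_samples called with 0, 4' appears instead of 'weigh_samples called with 9, 4'.
Call chain: main -> update_gauge([3, 3, 1, 3, 1], 3) (called at line 33) -> weigh_samples(0, 4) (called at line 27).
First divergence: position 6 — shown 'weigh_samples called with 0, 4', intended 'weigh_samples called with 9, 4'.
Intended log window:
  4: derive_floor: 5 entries, threshold 3
  5: match at position 0
  6: weigh_samples called with 9, 4
Execution walk:
  derive_floor([3, 3, 1, 3, 1], 3) -> 0  [called from rank_cells, line 9]
  rank_cells([3, 3, 1, 3, 1], 3) -> 0  [called from update_gauge, line 25]
  weigh_samples(0, 4) -> 1  [called from update_gauge, line 27]
  update_gauge([3, 3, 1, 3, 1], 3) -> 1  [called from main, line 33]
Log line origins:
  1: emitted by main (line 32)
  2: emitted by update_gauge (line 24)
  3: emitted by rank_cells (line 8)
  4: emitted by derive_floor (line 2)
  5: emitted by rank_cells (line 10)
  6: emitted by weigh_samples (line 15)
A correct fix: line 12: replace `-` with `*`.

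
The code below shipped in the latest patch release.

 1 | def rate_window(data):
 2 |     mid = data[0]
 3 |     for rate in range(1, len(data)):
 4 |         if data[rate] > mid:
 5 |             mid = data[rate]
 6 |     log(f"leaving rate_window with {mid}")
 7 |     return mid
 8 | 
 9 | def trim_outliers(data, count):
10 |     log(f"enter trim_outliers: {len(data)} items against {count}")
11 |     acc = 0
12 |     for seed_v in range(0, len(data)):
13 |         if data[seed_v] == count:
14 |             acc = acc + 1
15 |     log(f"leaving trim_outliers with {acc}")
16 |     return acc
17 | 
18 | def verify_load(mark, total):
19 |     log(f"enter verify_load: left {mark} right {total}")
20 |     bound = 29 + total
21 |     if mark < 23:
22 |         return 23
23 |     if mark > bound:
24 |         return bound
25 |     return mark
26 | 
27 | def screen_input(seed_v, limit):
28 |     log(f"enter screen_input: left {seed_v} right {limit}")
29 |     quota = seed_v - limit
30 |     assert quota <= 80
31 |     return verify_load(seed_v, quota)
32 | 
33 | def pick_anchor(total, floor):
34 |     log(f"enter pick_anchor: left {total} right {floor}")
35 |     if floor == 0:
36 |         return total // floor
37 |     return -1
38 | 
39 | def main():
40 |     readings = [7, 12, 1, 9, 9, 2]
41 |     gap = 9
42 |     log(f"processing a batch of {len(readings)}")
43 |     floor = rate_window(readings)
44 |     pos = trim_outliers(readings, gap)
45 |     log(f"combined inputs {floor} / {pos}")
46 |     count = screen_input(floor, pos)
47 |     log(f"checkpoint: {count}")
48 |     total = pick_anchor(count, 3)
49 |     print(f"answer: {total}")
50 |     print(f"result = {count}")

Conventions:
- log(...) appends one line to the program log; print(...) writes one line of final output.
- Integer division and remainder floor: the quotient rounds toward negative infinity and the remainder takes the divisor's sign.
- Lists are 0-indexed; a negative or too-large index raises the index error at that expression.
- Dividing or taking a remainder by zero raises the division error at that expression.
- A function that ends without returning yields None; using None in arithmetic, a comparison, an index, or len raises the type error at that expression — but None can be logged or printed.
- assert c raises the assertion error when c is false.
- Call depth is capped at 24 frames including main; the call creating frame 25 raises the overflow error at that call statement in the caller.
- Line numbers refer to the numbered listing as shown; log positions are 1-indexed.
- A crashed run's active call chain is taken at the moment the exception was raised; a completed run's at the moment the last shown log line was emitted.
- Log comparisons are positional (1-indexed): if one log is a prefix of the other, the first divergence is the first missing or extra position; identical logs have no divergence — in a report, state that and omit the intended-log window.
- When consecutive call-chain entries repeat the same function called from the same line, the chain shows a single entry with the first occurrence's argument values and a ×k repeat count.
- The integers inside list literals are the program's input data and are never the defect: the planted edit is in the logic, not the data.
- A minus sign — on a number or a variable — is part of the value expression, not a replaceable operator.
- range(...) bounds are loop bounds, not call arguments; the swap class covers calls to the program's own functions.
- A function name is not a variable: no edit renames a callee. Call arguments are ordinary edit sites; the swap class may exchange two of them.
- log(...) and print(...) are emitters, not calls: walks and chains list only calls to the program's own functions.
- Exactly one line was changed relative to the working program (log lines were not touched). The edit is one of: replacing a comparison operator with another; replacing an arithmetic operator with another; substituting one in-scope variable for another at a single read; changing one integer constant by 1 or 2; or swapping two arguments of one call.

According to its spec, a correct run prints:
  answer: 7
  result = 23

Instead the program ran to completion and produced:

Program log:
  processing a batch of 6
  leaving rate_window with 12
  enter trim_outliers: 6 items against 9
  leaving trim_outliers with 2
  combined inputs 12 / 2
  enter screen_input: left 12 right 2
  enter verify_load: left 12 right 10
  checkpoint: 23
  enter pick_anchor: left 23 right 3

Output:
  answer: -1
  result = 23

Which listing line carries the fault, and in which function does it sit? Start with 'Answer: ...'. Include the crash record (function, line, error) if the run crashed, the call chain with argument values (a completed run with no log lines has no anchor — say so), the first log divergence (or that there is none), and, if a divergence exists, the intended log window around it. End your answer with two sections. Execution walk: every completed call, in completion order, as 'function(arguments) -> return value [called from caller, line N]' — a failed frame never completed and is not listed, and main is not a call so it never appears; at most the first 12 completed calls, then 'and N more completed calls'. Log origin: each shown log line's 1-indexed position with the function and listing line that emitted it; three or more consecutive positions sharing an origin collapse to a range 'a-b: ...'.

Answer: the defect is in pick_anchor at line 35.
Key observation: Every logged value matches the working version; the printed result is what differs.
Call chain: main -> pick_anchor(23, 3) (called at line 48).
First divergence: none — the logs agree in full.
Execution walk:
  rate_window([7, 12, 1, 9, 9, 2]) -> 12  [called from main, line 43]
  trim_outliers([7, 12, 1, 9, 9, 2], 9) -> 2  [called from main, line 44]
  verify_load(12, 10) -> 23  [called from screen_input, line 31]
  screen_input(12, 2) -> 23  [called from main, line 46]
  pick_anchor(23, 3) -> -1  [called from main, line 48]
Origin of each log line:
  1: emitted by main (line 42)
  2: emitted by rate_window (line 6)
  3: emitted by trim_outliers (line 10)
  4: emitted by trim_outliers (line 15)
  5: emitted by main (line 45)
  6: emitted by screen_input (line 28)
  7: emitted by verify_load (line 19)
  8: emitted by main (line 47)
  9: emitted by pick_anchor (line 34)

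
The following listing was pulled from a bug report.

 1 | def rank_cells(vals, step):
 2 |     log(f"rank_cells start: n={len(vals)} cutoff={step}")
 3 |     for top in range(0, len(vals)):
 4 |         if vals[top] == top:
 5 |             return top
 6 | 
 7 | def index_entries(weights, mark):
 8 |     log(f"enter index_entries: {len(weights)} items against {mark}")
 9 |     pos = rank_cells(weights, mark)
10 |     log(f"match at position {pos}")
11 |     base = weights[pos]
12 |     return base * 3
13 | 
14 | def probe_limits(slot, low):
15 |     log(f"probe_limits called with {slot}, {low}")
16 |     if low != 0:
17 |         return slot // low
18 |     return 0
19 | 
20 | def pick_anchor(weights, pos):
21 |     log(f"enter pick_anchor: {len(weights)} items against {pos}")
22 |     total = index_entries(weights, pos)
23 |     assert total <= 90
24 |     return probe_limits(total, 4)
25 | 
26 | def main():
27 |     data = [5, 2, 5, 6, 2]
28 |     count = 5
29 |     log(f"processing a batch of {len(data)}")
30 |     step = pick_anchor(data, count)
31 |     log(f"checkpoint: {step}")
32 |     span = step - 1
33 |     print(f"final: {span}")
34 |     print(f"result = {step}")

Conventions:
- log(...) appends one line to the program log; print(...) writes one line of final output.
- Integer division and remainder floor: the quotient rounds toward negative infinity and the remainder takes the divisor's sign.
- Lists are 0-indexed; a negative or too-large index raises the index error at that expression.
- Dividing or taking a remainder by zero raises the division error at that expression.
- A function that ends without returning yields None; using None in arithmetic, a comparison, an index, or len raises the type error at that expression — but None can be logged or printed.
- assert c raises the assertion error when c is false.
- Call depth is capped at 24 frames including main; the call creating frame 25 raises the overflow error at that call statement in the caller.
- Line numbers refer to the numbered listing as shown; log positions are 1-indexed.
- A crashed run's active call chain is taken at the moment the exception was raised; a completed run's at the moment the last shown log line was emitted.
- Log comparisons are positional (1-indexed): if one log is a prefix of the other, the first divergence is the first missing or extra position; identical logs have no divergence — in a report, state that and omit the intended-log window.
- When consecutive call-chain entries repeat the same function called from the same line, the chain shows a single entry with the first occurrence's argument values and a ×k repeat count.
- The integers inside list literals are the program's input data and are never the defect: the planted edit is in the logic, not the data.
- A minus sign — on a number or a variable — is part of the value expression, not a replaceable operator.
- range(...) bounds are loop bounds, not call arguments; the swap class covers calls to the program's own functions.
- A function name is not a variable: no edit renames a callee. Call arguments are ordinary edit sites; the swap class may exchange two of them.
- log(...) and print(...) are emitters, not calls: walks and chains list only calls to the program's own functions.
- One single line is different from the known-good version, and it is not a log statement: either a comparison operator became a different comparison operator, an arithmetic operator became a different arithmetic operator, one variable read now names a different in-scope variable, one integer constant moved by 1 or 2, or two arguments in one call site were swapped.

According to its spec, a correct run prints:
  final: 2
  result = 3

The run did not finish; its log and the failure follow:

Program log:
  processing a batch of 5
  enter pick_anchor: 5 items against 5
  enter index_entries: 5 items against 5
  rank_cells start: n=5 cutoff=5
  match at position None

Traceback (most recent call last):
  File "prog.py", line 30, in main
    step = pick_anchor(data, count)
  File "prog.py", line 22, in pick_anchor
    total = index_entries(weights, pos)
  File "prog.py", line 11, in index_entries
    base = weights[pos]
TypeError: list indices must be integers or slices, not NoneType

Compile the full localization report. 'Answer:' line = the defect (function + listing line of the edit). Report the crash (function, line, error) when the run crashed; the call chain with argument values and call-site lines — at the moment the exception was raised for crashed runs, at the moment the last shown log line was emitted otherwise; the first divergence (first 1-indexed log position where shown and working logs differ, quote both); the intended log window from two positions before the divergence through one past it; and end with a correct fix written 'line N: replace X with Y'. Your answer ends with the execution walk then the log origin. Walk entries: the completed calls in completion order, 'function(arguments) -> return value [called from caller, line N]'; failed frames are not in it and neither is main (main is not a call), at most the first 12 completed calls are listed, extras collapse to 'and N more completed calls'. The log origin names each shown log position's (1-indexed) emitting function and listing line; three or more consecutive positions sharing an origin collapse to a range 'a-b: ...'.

Answer: the defect is in rank_cells at line 4.
Key fact: At log position 5 the runs split — shown 'match at position None', but the working version logs 'match at position 0'.
Crash: index_entries, line 11, TypeError.
Call chain: main -> pick_anchor([5, 2, 5, 6, 2], 5) (called at line 30) -> index_entries([5, 2, 5, 6, 2], 5) (called at line 22).
First divergence: position 5 — the shown line 'match at position None' should read 'match at position 0'.
Intended log window:
  3: enter index_entries: 5 items against 5
  4: rank_cells start: n=5 cutoff=5
  5: match at position 0
  6: probe_limits called with 15, 4
Execution walk:
  rank_cells([5, 2, 5, 6, 2], 5) -> None  [called from index_entries, line 9]
Origin of each log line:
  1: from main, line 29
  2: from pick_anchor, line 21
  3: from index_entries, line 8
  4: from rank_cells, line 2
  5: from index_entries, line 10
A correct fix: line 4: replace `vals[top] == top` with `vals[top] == step`.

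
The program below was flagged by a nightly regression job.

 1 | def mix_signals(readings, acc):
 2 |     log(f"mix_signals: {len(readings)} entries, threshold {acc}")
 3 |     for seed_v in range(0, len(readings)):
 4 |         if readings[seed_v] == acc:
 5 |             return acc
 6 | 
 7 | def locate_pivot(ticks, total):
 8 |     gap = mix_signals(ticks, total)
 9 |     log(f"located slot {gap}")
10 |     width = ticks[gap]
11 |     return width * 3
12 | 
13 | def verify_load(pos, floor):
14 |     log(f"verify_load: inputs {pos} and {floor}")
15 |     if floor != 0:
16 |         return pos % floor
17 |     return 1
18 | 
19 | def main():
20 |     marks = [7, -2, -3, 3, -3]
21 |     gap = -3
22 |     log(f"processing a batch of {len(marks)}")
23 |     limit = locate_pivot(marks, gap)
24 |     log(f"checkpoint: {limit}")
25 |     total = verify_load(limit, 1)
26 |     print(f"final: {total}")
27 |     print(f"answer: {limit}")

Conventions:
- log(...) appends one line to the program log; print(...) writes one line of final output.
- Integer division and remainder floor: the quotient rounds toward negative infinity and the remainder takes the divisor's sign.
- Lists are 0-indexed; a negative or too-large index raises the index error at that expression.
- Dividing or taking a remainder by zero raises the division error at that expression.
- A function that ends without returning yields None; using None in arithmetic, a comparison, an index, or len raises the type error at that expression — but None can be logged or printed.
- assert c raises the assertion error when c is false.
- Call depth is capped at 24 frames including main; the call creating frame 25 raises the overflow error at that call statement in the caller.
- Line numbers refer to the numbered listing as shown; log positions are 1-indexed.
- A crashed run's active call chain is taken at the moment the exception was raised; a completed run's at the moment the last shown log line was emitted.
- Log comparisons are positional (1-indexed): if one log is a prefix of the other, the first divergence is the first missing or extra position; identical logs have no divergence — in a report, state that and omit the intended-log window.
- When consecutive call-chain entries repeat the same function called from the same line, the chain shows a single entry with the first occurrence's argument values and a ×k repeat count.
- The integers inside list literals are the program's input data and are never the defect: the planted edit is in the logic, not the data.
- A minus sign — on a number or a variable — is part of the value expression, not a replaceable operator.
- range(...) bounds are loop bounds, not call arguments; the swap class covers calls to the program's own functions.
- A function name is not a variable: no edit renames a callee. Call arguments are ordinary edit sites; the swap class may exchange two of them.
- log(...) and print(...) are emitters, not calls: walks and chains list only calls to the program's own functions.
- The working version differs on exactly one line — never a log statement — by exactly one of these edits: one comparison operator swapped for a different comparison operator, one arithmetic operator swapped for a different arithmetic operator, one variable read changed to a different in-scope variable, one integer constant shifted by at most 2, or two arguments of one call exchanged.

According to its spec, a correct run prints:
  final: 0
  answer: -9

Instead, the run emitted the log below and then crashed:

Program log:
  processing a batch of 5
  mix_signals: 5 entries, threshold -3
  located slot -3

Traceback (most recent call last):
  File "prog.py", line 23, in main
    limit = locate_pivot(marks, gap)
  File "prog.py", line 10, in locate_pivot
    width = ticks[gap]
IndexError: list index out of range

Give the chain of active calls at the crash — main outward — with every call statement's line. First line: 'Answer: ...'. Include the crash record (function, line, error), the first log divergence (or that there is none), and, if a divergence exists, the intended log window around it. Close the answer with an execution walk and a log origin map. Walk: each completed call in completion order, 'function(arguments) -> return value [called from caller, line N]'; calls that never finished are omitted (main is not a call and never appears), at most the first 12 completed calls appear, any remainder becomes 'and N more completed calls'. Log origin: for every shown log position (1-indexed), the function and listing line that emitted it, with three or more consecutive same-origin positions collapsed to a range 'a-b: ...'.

Answer: main -> locate_pivot (called at line 23).
Key fact: The log first diverges at position 3: the faulty run prints 'located slot -3' where the working version prints 'located slot 2'.
Crash: locate_pivot, line 10, IndexError.
First divergence: position 3; shown 'located slot -3' vs intended 'located slot 2'.
Intended log window:
  1: processing a batch of 5
  2: mix_signals: 5 entries, threshold -3
  3: located slot 2
  4: checkpoint: -9
Execution walk:
  mix_signals([7, -2, -3, 3, -3], -3) -> -3  [called from locate_pivot, line 8]
Log origins:
  1: emitted by main (line 22)
  2: emitted by mix_signals (line 2)
  3: emitted by locate_pivot (line 9)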